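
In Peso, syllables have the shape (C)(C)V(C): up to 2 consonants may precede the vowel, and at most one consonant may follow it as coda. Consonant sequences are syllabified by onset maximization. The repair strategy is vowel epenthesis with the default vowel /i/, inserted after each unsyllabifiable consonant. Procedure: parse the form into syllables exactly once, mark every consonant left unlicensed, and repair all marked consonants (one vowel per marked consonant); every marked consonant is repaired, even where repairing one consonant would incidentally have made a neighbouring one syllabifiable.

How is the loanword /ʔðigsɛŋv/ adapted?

Under (C)(C)V(C), the unsyllabifiable consonants are /v/ (at most one coda consonant is licensed; onsets may contain at most 2 consonants).
Each unlicensed consonant becomes the onset of a new syllable: /v/ → /vi/.

ʔðigsɛŋvi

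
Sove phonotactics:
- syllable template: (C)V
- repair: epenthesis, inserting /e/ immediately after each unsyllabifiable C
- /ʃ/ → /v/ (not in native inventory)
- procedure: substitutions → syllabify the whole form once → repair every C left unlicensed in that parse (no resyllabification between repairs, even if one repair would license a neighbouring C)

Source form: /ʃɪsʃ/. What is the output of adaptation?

vɪseve

Substitution: /ʃ/ → /v/, giving /vɪsv/.
The consonants /s/, /v/ cannot be parsed into a legal (C)V syllable (no codas are permitted; onsets are limited to one consonant).
Inserting the epenthetic vowel yields /s/ → /se/, /v/ → /ve/.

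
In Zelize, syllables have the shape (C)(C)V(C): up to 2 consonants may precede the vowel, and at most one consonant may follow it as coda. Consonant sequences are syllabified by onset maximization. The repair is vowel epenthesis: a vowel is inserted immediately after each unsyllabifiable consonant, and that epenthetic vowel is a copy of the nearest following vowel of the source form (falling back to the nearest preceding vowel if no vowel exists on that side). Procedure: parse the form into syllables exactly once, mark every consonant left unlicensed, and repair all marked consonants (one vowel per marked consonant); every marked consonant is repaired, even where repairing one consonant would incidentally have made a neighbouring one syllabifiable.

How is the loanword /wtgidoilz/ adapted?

Syllabifying with onset maximization leaves /w/, /z/ stranded (at most one coda consonant is licensed; onsets may contain at most 2 consonants).
Inserting the epenthetic vowel yields /w/ → /wi/, /z/ → /zi/.

witgidoilzi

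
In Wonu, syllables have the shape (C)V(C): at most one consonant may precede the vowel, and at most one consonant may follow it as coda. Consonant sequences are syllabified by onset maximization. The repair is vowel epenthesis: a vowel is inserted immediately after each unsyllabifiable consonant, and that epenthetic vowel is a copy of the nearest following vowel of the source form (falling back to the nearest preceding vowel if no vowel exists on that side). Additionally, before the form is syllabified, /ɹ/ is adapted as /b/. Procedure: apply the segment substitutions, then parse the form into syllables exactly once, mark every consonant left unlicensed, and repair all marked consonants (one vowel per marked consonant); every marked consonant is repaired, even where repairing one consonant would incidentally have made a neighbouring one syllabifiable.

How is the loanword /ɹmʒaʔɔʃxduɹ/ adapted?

bamaʒaʔɔʃxudub

Substitution: /ɹ/ → /b/, giving /bmʒaʔɔʃxdub/.
Syllabifying with onset maximization leaves /b/, /m/, /x/ stranded (at most one coda consonant is licensed; onsets are limited to one consonant).
Epenthesis after each stranded consonant: /b/ → /ba/, /m/ → /ma/, /x/ → /xu/.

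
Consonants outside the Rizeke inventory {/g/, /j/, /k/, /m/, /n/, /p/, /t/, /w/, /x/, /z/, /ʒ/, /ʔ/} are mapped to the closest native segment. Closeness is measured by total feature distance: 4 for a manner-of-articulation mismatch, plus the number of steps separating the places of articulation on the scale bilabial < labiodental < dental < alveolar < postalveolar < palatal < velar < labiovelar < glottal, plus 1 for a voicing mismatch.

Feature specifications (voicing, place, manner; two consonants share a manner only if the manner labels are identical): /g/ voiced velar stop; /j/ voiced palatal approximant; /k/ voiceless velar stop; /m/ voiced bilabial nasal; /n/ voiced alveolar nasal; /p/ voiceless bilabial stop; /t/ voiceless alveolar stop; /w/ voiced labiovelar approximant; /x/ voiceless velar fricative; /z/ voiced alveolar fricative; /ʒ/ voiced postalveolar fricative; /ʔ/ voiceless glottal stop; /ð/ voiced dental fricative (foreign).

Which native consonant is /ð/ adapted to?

/z/ is closest: same manner (fricative), place distance 1 (dental→alveolar), same voicing; total 1. Next closest is /ʒ/ at distance 2.

z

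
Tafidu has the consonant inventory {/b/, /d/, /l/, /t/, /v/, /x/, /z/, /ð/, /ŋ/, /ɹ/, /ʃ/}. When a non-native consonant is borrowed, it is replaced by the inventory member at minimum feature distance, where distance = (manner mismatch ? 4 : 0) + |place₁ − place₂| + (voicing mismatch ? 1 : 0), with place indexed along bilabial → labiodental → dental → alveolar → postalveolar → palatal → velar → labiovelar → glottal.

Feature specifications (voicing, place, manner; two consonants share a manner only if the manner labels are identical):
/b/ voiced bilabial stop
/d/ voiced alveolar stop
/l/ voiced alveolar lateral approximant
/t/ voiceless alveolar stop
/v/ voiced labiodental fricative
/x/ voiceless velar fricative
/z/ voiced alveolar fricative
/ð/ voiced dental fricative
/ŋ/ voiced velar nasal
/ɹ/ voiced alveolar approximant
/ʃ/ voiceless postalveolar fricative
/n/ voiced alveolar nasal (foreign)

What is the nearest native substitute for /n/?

/ŋ/ is closest: same manner (nasal), place distance 3 (alveolar→velar), same voicing; total 3. Next closest is /d/ at distance 4.

ŋ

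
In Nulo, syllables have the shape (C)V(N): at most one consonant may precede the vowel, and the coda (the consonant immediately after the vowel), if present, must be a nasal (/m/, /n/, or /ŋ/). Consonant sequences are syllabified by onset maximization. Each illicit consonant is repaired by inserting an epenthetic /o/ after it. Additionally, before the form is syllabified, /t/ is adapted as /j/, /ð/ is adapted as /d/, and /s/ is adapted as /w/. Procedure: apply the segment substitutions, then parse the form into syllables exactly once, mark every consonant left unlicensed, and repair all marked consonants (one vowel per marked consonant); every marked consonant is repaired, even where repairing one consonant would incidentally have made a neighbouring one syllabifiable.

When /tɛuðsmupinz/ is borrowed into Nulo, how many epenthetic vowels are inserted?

After substitution the input is /jɛudwmupinz/.
The unsyllabifiable consonants are /d/, /w/, /z/; each receives one epenthetic vowel.

3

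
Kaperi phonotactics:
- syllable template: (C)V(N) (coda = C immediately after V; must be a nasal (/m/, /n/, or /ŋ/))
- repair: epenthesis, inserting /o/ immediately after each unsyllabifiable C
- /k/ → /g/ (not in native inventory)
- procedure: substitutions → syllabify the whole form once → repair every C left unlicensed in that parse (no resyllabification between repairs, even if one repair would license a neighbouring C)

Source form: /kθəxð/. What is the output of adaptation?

goθəxoðo

Substitution: /k/ → /g/, giving /gθəxð/.
The consonants /g/, /x/, /ð/ cannot be parsed into a legal (C)V(N) syllable (only a nasal (/m/, /n/, or /ŋ/) is licensed in coda position; onsets are limited to one consonant).
Inserting the epenthetic vowel yields /g/ → /go/, /x/ → /xo/, /ð/ → /ðo/.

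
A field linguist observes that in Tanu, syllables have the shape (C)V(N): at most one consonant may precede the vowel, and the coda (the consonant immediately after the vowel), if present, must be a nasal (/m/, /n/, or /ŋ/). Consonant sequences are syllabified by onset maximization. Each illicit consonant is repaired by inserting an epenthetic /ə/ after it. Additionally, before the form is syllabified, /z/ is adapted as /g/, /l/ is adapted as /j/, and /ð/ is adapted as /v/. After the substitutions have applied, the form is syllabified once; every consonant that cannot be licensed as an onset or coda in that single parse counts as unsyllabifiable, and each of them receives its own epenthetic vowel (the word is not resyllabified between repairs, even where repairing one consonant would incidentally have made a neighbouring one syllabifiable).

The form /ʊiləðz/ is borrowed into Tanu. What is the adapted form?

ʊijəvəgə

Substitution: /l/ → /j/, /ð/ → /v/, /z/ → /g/, giving /ʊijəvg/.
Syllabifying with onset maximization leaves /v/, /g/ stranded (only a nasal (/m/, /n/, or /ŋ/) is licensed in coda position; onsets are limited to one consonant).
Epenthesis after each stranded consonant: /v/ → /və/, /g/ → /gə/.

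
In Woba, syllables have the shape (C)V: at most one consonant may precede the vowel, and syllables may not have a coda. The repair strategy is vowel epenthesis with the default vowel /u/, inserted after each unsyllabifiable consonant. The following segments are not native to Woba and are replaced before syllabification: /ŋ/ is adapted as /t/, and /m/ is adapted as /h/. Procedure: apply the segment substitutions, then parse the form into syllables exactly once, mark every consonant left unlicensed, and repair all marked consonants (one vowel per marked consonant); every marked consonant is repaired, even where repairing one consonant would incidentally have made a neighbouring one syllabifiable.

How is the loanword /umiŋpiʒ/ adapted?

Substitution: /m/ → /h/, /ŋ/ → /t/, giving /uhitpiʒ/.
The consonants /t/, /ʒ/ cannot be parsed into a legal (C)V syllable (no codas are permitted; onsets are limited to one consonant).
Inserting the epenthetic vowel yields /t/ → /tu/, /ʒ/ → /ʒu/.

uhitupiʒu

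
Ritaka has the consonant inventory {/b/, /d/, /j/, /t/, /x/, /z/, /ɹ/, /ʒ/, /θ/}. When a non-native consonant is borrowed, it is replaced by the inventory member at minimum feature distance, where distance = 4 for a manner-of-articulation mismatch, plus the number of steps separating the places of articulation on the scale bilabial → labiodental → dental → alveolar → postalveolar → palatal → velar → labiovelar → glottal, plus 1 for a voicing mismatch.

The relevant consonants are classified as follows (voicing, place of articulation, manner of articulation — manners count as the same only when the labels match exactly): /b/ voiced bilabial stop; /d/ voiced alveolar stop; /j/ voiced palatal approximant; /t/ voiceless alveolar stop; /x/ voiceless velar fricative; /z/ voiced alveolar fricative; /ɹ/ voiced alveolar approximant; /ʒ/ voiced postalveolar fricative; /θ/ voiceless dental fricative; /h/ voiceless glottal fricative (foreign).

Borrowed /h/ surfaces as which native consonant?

/x/ is closest: same manner (fricative), place distance 2 (glottal→velar), same voicing; total 2. Next closest is /ʒ/ at distance 5.

x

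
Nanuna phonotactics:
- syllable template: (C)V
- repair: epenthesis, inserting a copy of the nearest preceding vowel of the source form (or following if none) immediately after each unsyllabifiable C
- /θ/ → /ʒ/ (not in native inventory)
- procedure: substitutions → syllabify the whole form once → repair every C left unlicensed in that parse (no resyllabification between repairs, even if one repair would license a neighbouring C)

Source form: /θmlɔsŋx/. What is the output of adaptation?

Substitution: /θ/ → /ʒ/, giving /ʒmlɔsŋx/.
Syllabifying with onset maximization leaves /ʒ/, /m/, /s/, /ŋ/, /x/ stranded (no codas are permitted; onsets are limited to one consonant).
Each unlicensed consonant becomes the onset of a new syllable: /ʒ/ → /ʒɔ/, /m/ → /mɔ/, /s/ → /sɔ/, /ŋ/ → /ŋɔ/, /x/ → /xɔ/.

ʒɔmɔlɔsɔŋɔxɔ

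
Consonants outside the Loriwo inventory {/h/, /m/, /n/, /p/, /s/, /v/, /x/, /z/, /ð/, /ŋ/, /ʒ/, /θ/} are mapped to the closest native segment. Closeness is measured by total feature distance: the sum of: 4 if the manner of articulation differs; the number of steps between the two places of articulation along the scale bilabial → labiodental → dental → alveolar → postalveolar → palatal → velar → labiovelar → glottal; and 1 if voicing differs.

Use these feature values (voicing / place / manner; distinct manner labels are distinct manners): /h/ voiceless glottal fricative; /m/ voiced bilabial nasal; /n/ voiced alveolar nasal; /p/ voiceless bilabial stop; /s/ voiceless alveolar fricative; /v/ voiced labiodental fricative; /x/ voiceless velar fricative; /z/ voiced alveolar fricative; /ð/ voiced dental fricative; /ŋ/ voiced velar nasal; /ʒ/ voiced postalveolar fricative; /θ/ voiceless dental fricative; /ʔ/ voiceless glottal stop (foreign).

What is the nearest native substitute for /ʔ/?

/h/ is closest: manner differs (stop→fricative, +4), place distance 0 (glottal→glottal), same voicing; total 4. Next closest is /x/ at distance 6.

h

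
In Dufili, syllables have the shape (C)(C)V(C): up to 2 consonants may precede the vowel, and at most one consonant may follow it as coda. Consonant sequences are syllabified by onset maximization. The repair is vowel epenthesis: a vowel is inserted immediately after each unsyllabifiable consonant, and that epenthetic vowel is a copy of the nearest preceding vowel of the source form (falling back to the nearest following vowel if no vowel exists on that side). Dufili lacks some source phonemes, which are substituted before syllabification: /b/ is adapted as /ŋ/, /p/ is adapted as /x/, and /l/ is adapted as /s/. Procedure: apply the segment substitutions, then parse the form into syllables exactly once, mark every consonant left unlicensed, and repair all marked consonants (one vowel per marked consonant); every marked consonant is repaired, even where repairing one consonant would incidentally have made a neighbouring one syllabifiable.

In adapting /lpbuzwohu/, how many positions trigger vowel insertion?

1

After substitution the input is /sxŋuzwohu/.
The unsyllabifiable consonants are /s/; each receives one epenthetic vowel.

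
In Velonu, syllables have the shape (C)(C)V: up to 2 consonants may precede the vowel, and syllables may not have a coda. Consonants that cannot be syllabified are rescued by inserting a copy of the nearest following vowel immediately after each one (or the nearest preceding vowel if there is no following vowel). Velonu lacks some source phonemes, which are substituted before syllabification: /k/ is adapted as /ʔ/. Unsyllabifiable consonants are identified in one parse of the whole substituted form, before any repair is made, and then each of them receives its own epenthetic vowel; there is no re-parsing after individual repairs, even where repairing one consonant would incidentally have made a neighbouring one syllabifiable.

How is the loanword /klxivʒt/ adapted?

ʔilxiviʒiti

Substitution: /k/ → /ʔ/, giving /ʔlxivʒt/.
Under (C)(C)V, the unsyllabifiable consonants are /ʔ/, /v/, /ʒ/, /t/ (no codas are permitted; onsets may contain at most 2 consonants).
Inserting the epenthetic vowel yields /ʔ/ → /ʔi/, /v/ → /vi/, /ʒ/ → /ʒi/, /t/ → /ti/.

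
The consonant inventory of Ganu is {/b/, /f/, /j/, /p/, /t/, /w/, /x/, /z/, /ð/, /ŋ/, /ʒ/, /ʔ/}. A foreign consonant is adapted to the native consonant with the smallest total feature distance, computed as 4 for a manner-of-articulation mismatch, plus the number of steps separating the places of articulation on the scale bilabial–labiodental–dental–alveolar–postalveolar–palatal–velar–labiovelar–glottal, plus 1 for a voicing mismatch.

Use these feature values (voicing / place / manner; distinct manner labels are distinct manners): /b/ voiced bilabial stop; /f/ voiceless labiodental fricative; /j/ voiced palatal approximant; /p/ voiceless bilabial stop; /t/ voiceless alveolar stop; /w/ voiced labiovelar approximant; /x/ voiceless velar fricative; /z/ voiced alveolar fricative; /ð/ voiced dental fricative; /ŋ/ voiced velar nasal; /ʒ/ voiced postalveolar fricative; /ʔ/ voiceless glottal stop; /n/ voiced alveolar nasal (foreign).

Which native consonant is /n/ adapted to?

/ŋ/ is closest: same manner (nasal), place distance 3 (alveolar→velar), same voicing; total 3. Next closest is /z/ at distance 4.

ŋ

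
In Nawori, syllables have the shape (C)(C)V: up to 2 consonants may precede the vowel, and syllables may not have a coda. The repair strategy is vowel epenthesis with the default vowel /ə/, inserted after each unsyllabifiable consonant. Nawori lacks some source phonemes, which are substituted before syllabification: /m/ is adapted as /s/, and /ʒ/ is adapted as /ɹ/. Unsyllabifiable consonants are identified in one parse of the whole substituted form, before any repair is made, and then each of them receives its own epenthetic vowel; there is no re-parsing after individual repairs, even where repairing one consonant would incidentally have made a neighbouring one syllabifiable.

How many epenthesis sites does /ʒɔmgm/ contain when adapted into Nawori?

After substitution the input is /ɹɔsgs/.
The unsyllabifiable consonants are /s/, /g/, /s/; each receives one epenthetic vowel.

3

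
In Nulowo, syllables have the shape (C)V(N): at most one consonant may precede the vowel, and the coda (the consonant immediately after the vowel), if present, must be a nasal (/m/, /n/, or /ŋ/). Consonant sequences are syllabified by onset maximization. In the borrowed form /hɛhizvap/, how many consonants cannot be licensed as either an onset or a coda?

2

Syllabifying with onset maximization leaves /z/, /p/ stranded (only a nasal (/m/, /n/, or /ŋ/) is licensed in coda position; onsets are limited to one consonant).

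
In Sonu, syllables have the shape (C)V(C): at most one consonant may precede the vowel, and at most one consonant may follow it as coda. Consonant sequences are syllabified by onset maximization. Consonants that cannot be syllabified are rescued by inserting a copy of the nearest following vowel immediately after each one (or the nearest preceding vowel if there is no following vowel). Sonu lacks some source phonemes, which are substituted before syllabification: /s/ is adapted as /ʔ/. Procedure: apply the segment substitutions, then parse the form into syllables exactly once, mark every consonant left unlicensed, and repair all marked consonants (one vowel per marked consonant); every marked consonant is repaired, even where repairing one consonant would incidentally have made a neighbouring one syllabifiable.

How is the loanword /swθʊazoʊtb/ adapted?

ʔʊwʊθʊazoʊtbʊ

Substitution: /s/ → /ʔ/, giving /ʔwθʊazoʊtb/.
Syllabifying with onset maximization leaves /ʔ/, /w/, /b/ stranded (at most one coda consonant is licensed; onsets are limited to one consonant).
Epenthesis after each stranded consonant: /ʔ/ → /ʔʊ/, /w/ → /wʊ/, /b/ → /bʊ/.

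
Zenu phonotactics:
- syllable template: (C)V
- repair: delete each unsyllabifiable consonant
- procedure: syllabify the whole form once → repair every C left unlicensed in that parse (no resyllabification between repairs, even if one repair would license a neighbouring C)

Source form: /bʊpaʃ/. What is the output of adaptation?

The consonants /ʃ/ cannot be parsed into a legal (C)V syllable (no codas are permitted; onsets are limited to one consonant).
Each unlicensed consonant is deleted: /ʃ/.

bʊpa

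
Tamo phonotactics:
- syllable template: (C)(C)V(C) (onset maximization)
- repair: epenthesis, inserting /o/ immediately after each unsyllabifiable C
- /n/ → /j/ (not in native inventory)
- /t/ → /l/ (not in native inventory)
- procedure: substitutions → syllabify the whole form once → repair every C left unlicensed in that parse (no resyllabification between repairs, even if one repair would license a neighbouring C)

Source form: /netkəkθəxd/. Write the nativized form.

Substitution: /n/ → /j/, /t/ → /l/, giving /jelkəkθəxd/.
Under (C)(C)V(C), the unsyllabifiable consonants are /d/ (at most one coda consonant is licensed; onsets may contain at most 2 consonants).
Each unlicensed consonant becomes the onset of a new syllable: /d/ → /do/.

jelkəkθəxdo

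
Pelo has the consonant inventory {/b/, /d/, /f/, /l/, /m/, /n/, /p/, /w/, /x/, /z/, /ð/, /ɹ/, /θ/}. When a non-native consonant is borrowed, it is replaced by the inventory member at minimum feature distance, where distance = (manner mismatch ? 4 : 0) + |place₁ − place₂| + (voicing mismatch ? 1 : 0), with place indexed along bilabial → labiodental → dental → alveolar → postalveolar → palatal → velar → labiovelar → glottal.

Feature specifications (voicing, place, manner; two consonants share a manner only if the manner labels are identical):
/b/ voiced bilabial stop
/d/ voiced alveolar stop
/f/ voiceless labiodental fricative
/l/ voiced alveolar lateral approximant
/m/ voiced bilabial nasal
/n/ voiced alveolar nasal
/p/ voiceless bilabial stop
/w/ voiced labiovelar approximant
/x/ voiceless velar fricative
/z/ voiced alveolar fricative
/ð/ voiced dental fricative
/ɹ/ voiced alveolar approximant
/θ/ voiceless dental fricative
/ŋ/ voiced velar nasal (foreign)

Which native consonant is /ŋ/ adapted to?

/n/ is closest: same manner (nasal), place distance 3 (velar→alveolar), same voicing; total 3. Next closest is /w/ at distance 5.

n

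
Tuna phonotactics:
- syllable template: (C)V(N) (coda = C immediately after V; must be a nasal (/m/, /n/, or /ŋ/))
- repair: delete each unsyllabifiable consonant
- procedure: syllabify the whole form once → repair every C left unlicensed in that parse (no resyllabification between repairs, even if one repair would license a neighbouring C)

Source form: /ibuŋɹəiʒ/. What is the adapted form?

ibuŋɹəi

Under (C)V(N), the unsyllabifiable consonants are /ʒ/ (only a nasal (/m/, /n/, or /ŋ/) is licensed in coda position; onsets are limited to one consonant).
Deleting the stranded consonants removes /ʒ/.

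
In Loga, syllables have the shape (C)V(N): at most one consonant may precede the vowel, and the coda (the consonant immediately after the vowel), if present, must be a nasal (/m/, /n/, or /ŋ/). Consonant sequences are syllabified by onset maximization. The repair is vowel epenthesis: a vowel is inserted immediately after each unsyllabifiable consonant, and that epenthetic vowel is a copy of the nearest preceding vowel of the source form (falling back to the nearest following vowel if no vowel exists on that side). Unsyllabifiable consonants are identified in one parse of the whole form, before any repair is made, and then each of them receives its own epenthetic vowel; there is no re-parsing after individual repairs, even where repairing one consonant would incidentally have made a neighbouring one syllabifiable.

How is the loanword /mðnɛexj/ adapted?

Syllabifying with onset maximization leaves /m/, /ð/, /x/, /j/ stranded (only a nasal (/m/, /n/, or /ŋ/) is licensed in coda position; onsets are limited to one consonant).
Epenthesis after each stranded consonant: /m/ → /mɛ/, /ð/ → /ðɛ/, /x/ → /xe/, /j/ → /je/.

mɛðɛnɛexeje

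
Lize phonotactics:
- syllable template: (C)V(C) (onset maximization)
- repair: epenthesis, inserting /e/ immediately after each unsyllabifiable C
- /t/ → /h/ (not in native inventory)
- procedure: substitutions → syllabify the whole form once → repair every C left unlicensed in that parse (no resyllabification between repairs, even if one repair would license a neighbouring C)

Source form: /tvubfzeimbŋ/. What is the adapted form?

hevubfezeimbeŋe

Substitution: /t/ → /h/, giving /hvubfzeimbŋ/.
Under (C)V(C), the unsyllabifiable consonants are /h/, /f/, /b/, /ŋ/ (at most one coda consonant is licensed; onsets are limited to one consonant).
Epenthesis after each stranded consonant: /h/ → /he/, /f/ → /fe/, /b/ → /be/, /ŋ/ → /ŋe/.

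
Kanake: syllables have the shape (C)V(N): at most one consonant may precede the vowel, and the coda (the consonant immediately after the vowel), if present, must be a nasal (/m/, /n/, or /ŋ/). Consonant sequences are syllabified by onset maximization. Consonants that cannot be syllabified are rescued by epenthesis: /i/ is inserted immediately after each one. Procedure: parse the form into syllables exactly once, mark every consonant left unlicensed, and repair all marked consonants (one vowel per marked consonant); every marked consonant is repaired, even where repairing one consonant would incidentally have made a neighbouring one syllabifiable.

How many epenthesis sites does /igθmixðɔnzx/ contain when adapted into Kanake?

5

The unsyllabifiable consonants are /g/, /θ/, /x/, /z/, /x/; each receives one epenthetic vowel.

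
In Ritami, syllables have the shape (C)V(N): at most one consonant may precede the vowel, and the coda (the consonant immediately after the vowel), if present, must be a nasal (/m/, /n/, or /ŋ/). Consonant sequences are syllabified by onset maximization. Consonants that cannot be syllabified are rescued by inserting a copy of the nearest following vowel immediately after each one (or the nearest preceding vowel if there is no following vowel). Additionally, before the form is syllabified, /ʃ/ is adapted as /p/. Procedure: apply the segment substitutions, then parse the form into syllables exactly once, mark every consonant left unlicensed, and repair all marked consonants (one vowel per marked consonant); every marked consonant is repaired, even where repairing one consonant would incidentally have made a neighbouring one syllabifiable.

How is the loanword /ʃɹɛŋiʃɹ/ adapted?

pɛɹɛŋipiɹi

Substitution: /ʃ/ → /p/, giving /pɹɛŋipɹ/.
The consonants /p/, /p/, /ɹ/ cannot be parsed into a legal (C)V(N) syllable (only a nasal (/m/, /n/, or /ŋ/) is licensed in coda position; onsets are limited to one consonant).
Each unlicensed consonant becomes the onset of a new syllable: /p/ → /pɛ/, /p/ → /pi/, /ɹ/ → /ɹi/.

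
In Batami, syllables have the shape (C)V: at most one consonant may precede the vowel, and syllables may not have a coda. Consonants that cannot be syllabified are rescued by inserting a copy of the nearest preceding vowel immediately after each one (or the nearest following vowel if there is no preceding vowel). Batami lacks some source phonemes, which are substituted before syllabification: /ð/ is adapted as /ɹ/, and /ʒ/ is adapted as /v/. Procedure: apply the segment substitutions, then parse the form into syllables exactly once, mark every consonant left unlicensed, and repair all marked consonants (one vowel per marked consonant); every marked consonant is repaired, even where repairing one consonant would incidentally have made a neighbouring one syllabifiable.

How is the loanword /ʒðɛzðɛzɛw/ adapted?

Substitution: /ʒ/ → /v/, /ð/ → /ɹ/, giving /vɹɛzɹɛzɛw/.
Under (C)V, the unsyllabifiable consonants are /v/, /z/, /w/ (no codas are permitted; onsets are limited to one consonant).
Epenthesis after each stranded consonant: /v/ → /vɛ/, /z/ → /zɛ/, /w/ → /wɛ/.

vɛɹɛzɛɹɛzɛwɛ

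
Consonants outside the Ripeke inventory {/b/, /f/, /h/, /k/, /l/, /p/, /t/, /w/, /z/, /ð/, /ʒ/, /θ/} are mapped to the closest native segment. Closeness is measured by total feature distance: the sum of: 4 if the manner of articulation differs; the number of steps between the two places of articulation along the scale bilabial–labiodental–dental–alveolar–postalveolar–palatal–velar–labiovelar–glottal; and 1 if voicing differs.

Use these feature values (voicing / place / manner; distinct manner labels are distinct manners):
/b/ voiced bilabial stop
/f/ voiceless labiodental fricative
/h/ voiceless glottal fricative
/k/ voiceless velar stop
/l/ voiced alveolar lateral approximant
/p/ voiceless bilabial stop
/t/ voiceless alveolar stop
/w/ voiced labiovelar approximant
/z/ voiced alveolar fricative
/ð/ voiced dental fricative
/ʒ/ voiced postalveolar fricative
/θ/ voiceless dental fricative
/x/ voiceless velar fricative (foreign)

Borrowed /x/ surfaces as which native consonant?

/h/ is closest: same manner (fricative), place distance 2 (velar→glottal), same voicing; total 2. Next closest is /ʒ/ at distance 3.

h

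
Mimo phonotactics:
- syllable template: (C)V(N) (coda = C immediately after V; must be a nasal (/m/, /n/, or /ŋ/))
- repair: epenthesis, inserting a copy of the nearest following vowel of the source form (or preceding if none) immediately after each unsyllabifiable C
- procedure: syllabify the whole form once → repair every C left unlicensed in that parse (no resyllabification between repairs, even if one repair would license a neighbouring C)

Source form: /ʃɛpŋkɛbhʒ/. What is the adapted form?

Syllabifying with onset maximization leaves /p/, /ŋ/, /b/, /h/, /ʒ/ stranded (only a nasal (/m/, /n/, or /ŋ/) is licensed in coda position; onsets are limited to one consonant).
Epenthesis after each stranded consonant: /p/ → /pɛ/, /ŋ/ → /ŋɛ/, /b/ → /bɛ/, /h/ → /hɛ/, /ʒ/ → /ʒɛ/.

ʃɛpɛŋɛkɛbɛhɛʒɛ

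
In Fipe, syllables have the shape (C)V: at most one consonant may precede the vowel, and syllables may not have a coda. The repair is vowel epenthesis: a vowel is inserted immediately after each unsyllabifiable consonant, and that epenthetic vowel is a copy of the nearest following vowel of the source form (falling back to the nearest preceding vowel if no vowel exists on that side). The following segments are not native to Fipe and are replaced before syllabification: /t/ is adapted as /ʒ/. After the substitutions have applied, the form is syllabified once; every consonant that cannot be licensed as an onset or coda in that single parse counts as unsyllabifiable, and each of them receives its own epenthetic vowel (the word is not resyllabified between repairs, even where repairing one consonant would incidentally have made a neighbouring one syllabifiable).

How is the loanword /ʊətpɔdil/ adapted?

ʊəʒɔpɔdili

Substitution: /t/ → /ʒ/, giving /ʊəʒpɔdil/.
The consonants /ʒ/, /l/ cannot be parsed into a legal (C)V syllable (no codas are permitted; onsets are limited to one consonant).
Epenthesis after each stranded consonant: /ʒ/ → /ʒɔ/, /l/ → /li/.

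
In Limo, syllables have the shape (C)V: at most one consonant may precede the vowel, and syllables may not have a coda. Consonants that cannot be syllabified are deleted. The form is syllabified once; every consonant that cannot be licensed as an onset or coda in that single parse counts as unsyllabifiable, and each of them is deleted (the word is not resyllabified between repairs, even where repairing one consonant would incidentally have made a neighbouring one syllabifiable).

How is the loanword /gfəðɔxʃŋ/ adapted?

The consonants /g/, /x/, /ʃ/, /ŋ/ cannot be parsed into a legal (C)V syllable (no codas are permitted; onsets are limited to one consonant).
Deleting the stranded consonants removes /g/, /x/, /ʃ/, /ŋ/.

fəðɔ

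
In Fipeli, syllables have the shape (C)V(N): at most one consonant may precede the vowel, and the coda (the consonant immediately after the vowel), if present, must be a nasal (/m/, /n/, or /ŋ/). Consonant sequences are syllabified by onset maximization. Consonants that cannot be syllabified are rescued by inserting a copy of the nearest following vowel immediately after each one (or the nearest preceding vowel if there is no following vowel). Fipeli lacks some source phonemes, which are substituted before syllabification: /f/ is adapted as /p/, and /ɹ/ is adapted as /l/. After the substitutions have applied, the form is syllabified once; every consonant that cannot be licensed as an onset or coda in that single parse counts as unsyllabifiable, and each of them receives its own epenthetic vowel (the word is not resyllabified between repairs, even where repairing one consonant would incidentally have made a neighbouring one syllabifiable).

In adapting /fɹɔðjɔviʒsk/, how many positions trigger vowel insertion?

After substitution the input is /plɔðjɔviʒsk/.
The unsyllabifiable consonants are /p/, /ð/, /ʒ/, /s/, /k/; each receives one epenthetic vowel.

5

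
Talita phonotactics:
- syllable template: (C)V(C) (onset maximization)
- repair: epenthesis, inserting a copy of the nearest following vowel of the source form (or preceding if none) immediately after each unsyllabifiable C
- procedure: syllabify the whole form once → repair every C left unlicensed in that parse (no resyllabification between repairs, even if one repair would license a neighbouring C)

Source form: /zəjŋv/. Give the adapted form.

Syllabifying with onset maximization leaves /ŋ/, /v/ stranded (at most one coda consonant is licensed; onsets are limited to one consonant).
Each unlicensed consonant becomes the onset of a new syllable: /ŋ/ → /ŋə/, /v/ → /və/.

zəjŋəvə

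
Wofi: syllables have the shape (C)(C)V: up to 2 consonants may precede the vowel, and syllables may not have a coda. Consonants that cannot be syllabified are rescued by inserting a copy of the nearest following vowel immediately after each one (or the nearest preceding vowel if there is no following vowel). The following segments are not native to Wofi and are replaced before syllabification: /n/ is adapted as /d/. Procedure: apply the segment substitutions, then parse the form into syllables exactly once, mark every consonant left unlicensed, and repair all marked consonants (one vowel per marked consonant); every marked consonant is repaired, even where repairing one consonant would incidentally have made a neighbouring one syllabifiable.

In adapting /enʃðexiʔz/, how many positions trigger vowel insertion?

3

After substitution the input is /edʃðexiʔz/.
The unsyllabifiable consonants are /d/, /ʔ/, /z/; each receives one epenthetic vowel.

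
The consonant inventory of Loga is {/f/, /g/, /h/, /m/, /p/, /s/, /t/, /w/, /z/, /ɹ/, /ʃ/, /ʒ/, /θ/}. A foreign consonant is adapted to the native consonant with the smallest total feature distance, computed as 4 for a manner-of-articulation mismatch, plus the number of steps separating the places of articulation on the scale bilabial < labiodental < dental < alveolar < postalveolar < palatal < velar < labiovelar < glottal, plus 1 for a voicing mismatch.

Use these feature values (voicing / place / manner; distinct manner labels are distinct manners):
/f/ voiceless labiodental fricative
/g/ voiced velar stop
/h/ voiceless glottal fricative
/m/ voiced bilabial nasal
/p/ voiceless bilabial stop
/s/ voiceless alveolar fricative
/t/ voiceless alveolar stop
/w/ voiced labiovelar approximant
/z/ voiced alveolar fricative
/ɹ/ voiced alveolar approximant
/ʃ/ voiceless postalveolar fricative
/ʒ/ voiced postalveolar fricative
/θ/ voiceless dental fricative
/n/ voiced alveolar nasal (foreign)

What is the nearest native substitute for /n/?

m

/m/ is closest: same manner (nasal), place distance 3 (alveolar→bilabial), same voicing; total 3. Next closest is /z/ at distance 4.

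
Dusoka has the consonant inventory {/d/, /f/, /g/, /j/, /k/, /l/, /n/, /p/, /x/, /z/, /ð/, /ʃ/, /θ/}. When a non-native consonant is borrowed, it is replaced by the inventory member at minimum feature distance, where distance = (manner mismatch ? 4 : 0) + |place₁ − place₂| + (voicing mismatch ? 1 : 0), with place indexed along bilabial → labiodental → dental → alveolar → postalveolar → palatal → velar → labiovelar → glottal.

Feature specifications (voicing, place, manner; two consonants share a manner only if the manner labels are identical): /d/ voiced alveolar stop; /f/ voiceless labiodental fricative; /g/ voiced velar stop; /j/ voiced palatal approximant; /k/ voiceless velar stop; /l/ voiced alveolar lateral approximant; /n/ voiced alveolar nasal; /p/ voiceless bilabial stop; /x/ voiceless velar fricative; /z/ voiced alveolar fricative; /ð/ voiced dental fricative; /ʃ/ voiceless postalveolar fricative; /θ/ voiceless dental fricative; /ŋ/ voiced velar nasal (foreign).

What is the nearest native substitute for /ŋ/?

n

/n/ is closest: same manner (nasal), place distance 3 (velar→alveolar), same voicing; total 3. Next closest is /g/ at distance 4.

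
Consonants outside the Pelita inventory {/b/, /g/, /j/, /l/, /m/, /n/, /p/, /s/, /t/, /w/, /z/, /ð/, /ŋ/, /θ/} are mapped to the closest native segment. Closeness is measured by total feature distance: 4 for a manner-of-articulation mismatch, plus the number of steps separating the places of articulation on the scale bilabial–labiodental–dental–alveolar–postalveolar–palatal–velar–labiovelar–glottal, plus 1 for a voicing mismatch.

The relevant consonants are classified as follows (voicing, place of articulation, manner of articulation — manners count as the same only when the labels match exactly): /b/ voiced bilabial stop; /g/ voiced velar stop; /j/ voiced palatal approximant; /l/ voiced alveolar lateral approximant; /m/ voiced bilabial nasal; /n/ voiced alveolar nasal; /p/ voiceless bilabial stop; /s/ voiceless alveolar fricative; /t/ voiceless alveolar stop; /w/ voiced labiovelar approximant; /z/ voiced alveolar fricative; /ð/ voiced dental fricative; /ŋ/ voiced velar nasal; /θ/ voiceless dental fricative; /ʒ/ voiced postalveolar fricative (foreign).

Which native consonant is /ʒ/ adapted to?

/z/ is closest: same manner (fricative), place distance 1 (postalveolar→alveolar), same voicing; total 1. Next closest is /s/ at distance 2.

z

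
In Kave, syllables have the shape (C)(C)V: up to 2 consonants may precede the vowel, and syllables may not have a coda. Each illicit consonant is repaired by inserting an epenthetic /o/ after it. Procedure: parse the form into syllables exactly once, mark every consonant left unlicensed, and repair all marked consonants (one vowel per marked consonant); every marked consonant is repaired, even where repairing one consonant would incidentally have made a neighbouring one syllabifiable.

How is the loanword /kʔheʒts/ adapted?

koʔheʒotoso

Syllabifying with onset maximization leaves /k/, /ʒ/, /t/, /s/ stranded (no codas are permitted; onsets may contain at most 2 consonants).
Epenthesis after each stranded consonant: /k/ → /ko/, /ʒ/ → /ʒo/, /t/ → /to/, /s/ → /so/.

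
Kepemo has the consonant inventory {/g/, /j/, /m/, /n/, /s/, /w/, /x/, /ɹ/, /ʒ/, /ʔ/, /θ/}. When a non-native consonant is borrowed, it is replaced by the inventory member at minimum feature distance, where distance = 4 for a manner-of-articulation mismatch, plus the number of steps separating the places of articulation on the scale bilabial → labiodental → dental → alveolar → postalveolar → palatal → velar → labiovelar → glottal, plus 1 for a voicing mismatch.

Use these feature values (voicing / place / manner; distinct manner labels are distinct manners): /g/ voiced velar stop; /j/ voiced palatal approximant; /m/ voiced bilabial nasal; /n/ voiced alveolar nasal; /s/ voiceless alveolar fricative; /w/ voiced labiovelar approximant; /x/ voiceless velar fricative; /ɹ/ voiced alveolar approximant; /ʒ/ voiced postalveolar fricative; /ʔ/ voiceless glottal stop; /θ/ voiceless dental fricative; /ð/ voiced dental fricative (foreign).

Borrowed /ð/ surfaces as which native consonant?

/θ/ is closest: same manner (fricative), place distance 0 (dental→dental), voicing differs (+1); total 1. Next closest is /s/ at distance 2.

θ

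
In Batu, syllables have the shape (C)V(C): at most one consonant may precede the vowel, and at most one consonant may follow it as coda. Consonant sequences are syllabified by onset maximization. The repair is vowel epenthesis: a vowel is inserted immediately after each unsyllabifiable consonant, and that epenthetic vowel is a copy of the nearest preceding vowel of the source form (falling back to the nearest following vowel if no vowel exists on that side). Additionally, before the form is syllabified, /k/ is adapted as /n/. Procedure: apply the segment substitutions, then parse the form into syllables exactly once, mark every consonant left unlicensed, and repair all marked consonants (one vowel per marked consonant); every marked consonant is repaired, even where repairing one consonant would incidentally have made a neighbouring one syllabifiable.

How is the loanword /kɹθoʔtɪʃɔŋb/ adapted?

Substitution: /k/ → /n/, giving /nɹθoʔtɪʃɔŋb/.
Syllabifying with onset maximization leaves /n/, /ɹ/, /b/ stranded (at most one coda consonant is licensed; onsets are limited to one consonant).
Inserting the epenthetic vowel yields /n/ → /no/, /ɹ/ → /ɹo/, /b/ → /bɔ/.

noɹoθoʔtɪʃɔŋbɔ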